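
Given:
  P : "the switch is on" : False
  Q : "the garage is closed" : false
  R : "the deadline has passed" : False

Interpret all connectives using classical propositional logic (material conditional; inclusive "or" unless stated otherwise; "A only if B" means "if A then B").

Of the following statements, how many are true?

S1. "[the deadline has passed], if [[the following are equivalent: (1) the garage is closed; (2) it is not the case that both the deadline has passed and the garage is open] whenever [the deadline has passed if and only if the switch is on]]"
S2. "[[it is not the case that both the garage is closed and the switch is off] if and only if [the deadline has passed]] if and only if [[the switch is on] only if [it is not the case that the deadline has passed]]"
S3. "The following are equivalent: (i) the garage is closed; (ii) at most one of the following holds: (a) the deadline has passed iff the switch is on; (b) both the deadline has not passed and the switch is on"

1

S1: In symbols: ((R iff P) -> (Q iff (R nand not Q))) -> R

R iff P = False iff False = True
not Q = not False = True
R nand not Q = False nand True = True
Q iff (R nand not Q) = False iff True = False
(R iff P) -> (Q iff (R nand not Q)) = True -> False = False
((R iff P) -> (Q iff (R nand not Q))) -> R = False -> False = True
Hence S1 is true.

S2: Formalization: ((Q nand not P) iff R) iff (P -> not R)

not P = not False = True
Q nand not P = False nand True = True
(Q nand not P) iff R = True iff False = False
not R = not False = True
P -> not R = False -> True = True
((Q nand not P) iff R) iff (P -> not R) = False iff True = False
Hence S2 is false.

S3: This is Q iff ((R iff P) nand (not R and P)).

R iff P = False iff False = True
not R = not False = True
not R and P = True and False = False
(R iff P) nand (not R and P) = True nand False = True
Q iff ((R iff P) nand (not R and P)) = False iff True = False
Thus S3 is false.

1 of the 3 statements is true.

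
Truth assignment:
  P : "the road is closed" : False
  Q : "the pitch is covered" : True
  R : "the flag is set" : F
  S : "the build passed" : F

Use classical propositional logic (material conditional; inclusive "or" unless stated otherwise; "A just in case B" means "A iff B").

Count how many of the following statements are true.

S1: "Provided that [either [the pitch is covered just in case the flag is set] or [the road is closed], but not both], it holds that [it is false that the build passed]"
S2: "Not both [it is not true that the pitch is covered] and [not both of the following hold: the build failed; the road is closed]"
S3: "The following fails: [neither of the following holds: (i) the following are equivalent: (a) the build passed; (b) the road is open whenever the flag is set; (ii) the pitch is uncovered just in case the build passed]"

S1: Formalization: ((Q iff R) xor P) -> not S

Q iff R = True iff False = False
(Q iff R) xor P = False xor False = False
not S = not False = True
((Q iff R) xor P) -> not S = False -> True = True
So S1 is true.

S2: In symbols: not Q nand (not S nand P)

not Q = not True = False
not S = not False = True
not S nand P = True nand False = True
not Q nand (not S nand P) = False nand True = True
So S2 is true.

S3: This is not ((S iff (R -> not P)) nor (not Q iff S)).

not P = not False = True
R -> not P = False -> True = True
S iff (R -> not P) = False iff True = False
not Q = not True = False
not Q iff S = False iff False = True
(S iff (R -> not P)) nor (not Q iff S) = False nor True = False
not ((S iff (R -> not P)) nor (not Q iff S)) = not False = True
So S3 is true.

Count: 3.

3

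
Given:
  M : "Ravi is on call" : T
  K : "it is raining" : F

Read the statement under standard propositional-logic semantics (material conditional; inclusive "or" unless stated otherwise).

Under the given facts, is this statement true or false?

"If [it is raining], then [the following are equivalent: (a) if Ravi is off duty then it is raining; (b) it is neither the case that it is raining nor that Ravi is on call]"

Values: K=F, M=T.
Formalization: K -> ((~M -> K) <-> (K nor M))

~M = ~T = F
~M -> K = F -> F = T
K nor M = F nor T = F
(~M -> K) <-> (K nor M) = T <-> F = F
K -> ((~M -> K) <-> (K nor M)) = F -> F = T

True.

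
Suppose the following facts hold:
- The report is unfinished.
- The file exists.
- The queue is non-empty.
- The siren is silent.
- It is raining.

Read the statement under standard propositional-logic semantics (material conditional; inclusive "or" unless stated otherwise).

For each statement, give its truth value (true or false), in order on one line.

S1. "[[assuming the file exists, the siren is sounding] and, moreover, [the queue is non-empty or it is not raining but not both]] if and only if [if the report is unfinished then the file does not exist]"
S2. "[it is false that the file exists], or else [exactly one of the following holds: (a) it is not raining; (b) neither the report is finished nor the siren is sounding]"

S1 true, S2 true

Let M = "the file exists" (T), V = "the siren is sounding" (F), N = "the queue is empty" (F), P = "it is raining" (T), S = "the report is finished" (F).

S1: In symbols: ((M → V) ∧ (¬N ⊕ ¬P)) ↔ (¬S → ¬M)

M → V = T → F = F
¬N = ¬F = T
¬P = ¬T = F
¬N ⊕ ¬P = T ⊕ F = T
(M → V) ∧ (¬N ⊕ ¬P) = F ∧ T = F
¬S = ¬F = T
¬M = ¬T = F
¬S → ¬M = T → F = F
((M → V) ∧ (¬N ⊕ ¬P)) ↔ (¬S → ¬M) = F ↔ F = T
So S1 is true.

S2: Formalization: ¬M ∨ (¬P ⊕ (S ↓ V))

¬M = ¬T = F
¬P = ¬T = F
S ↓ V = F ↓ F = T
¬P ⊕ (S ↓ V) = F ⊕ T = T
¬M ∨ (¬P ⊕ (S ↓ V)) = F ∨ T = T
Thus S2 is true.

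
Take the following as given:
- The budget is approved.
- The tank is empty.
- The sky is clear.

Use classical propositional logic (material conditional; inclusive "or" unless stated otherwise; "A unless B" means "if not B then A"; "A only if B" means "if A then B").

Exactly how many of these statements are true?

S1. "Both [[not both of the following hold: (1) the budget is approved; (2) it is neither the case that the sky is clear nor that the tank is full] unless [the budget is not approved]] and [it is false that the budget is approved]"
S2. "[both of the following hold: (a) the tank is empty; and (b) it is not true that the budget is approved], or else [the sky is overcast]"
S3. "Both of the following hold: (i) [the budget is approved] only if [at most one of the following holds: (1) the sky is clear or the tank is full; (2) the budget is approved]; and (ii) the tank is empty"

0

Let U = "the budget is approved" (T), K = "the sky is overcast" (F), R = "the tank is full" (F).

S1: In symbols: ((U nand (~K nor R)) | ~U) & ~U

~K = ~F = T
~K nor R = T nor F = F
U nand (~K nor R) = T nand F = T
~U = ~T = F
(U nand (~K nor R)) | ~U = T | F = T
~U = ~T = F
((U nand (~K nor R)) | ~U) & ~U = T & F = F
So S1 is false.

S2: In symbols: (~R & ~U) | K

~R = ~F = T
~U = ~T = F
~R & ~U = T & F = F
(~R & ~U) | K = F | F = F
Thus S2 is false.

S3: In symbols: (U -> ((~K | R) nand U)) & ~R

~K = ~F = T
~K | R = T | F = T
(~K | R) nand U = T nand T = F
U -> ((~K | R) nand U) = T -> F = F
~R = ~F = T
(U -> ((~K | R) nand U)) & ~R = F & T = F
Thus S3 is false.

0 of the 3 statements are true (none).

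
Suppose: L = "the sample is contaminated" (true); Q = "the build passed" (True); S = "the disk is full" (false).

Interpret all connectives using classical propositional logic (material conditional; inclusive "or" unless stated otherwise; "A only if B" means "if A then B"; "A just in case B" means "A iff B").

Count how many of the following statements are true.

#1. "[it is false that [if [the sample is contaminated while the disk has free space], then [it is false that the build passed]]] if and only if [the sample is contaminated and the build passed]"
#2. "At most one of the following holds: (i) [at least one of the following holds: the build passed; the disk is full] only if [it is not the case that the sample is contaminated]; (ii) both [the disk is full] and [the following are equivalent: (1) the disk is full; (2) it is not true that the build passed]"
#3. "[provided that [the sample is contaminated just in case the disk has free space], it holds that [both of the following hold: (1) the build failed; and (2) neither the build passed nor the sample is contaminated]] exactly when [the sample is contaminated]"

2

#1: Parsed as ~((L & ~S) -> ~Q) <-> (L & Q)

~S = ~F = T
L & ~S = T & T = T
~Q = ~T = F
(L & ~S) -> ~Q = T -> F = F
~((L & ~S) -> ~Q) = ~F = T
L & Q = T & T = T
~((L & ~S) -> ~Q) <-> (L & Q) = T <-> T = T
Thus #1 is true.

#2: Parsed as ((Q | S) -> ~L) nand (S & (S <-> ~Q))

Q | S = T | F = T
~L = ~T = F
(Q | S) -> ~L = T -> F = F
~Q = ~T = F
S <-> ~Q = F <-> F = T
S & (S <-> ~Q) = F & T = F
((Q | S) -> ~L) nand (S & (S <-> ~Q)) = F nand F = T
Thus #2 is true.

#3: Formalization: ((L <-> ~S) -> (~Q & (Q nor L))) <-> L

~S = ~F = T
L <-> ~S = T <-> T = T
~Q = ~T = F
Q nor L = T nor T = F
~Q & (Q nor L) = F & F = F
(L <-> ~S) -> (~Q & (Q nor L)) = T -> F = F
((L <-> ~S) -> (~Q & (Q nor L))) <-> L = F <-> T = F
Hence #3 is false.

Count: 2.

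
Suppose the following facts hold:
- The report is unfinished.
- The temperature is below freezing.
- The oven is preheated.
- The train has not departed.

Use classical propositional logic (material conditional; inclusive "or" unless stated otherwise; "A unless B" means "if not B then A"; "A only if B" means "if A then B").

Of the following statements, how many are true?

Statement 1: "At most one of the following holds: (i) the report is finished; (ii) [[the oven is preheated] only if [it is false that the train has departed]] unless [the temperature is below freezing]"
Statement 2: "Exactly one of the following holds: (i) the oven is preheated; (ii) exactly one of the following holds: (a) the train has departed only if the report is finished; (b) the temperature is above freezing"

Let P = "the report is finished" (F), R = "the oven is preheated" (T), S = "the train has departed" (F), Q = "the temperature is below freezing" (T).

Statement 1: Formalization: P nand ((R -> ~S) | Q)

~S = ~F = T
R -> ~S = T -> T = T
(R -> ~S) | Q = T | T = T
P nand ((R -> ~S) | Q) = F nand T = T
So Statement 1 is true.

Statement 2: Parsed as R xor ((S -> P) xor ~Q)

S -> P = F -> F = T
~Q = ~T = F
(S -> P) xor ~Q = T xor F = T
R xor ((S -> P) xor ~Q) = T xor T = F
So Statement 2 is false.

True statements: 1 (Statement 1).

1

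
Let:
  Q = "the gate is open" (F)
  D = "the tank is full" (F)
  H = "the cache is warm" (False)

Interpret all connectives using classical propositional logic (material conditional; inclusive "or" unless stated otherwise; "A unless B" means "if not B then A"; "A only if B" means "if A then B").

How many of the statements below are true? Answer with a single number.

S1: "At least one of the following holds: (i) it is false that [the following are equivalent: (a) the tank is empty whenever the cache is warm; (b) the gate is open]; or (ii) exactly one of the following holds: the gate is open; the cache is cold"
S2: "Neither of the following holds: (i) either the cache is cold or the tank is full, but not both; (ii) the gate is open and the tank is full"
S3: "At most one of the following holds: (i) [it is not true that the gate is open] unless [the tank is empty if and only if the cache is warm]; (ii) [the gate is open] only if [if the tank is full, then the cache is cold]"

1

S1: Parsed as not ((H -> not D) iff Q) or (Q xor not H)

not D = not False = True
H -> not D = False -> True = True
(H -> not D) iff Q = True iff False = False
not ((H -> not D) iff Q) = not False = True
not H = not False = True
Q xor not H = False xor True = True
not ((H -> not D) iff Q) or (Q xor not H) = True or True = True
So S1 is true.

S2: Formalization: (not H xor D) nor (Q and D)

not H = not False = True
not H xor D = True xor False = True
Q and D = False and False = False
(not H xor D) nor (Q and D) = True nor False = False
Hence S2 is false.

S3: Parsed as (not Q or (not D iff H)) nand (Q -> (D -> not H))

not Q = not False = True
not D = not False = True
not D iff H = True iff False = False
not Q or (not D iff H) = True or False = True
not H = not False = True
D -> not H = False -> True = True
Q -> (D -> not H) = False -> True = True
(not Q or (not D iff H)) nand (Q -> (D -> not H)) = True nand True = False
Thus S3 is false.

1 of the 3 statements is true (S1).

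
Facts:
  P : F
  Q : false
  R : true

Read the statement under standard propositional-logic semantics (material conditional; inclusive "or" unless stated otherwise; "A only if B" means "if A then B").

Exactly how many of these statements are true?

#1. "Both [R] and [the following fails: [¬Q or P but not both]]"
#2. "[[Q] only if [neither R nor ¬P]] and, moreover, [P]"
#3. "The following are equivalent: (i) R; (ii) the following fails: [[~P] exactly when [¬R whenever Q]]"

#1: In symbols: R ∧ ¬(¬Q ⊕ P)

¬Q = ¬F = T
¬Q ⊕ P = T ⊕ F = T
¬(¬Q ⊕ P) = ¬T = F
R ∧ ¬(¬Q ⊕ P) = T ∧ F = F
Thus #1 is false.

#2: Formalization: (Q → (R ↓ ¬P)) ∧ P

¬P = ¬F = T
R ↓ ¬P = T ↓ T = F
Q → (R ↓ ¬P) = F → F = T
(Q → (R ↓ ¬P)) ∧ P = T ∧ F = F
So #2 is false.

#3: In symbols: R ↔ ¬(¬P ↔ (Q → ¬R))

¬P = ¬F = T
¬R = ¬T = F
Q → ¬R = F → F = T
¬P ↔ (Q → ¬R) = T ↔ T = T
¬(¬P ↔ (Q → ¬R)) = ¬T = F
R ↔ ¬(¬P ↔ (Q → ¬R)) = T ↔ F = F
Hence #3 is false.

0 of the 3 statements are true (none).

0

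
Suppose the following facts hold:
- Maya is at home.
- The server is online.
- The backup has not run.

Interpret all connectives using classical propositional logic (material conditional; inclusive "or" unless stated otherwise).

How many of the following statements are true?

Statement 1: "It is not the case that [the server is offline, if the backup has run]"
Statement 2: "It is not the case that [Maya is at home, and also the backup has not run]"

0

Let R = "the backup has run" (F), Q = "the server is online" (T), P = "Maya is at home" (T).

Statement 1: This is ~(R -> ~Q).

~Q = ~T = F
R -> ~Q = F -> F = T
~(R -> ~Q) = ~T = F
Thus Statement 1 is false.

Statement 2: In symbols: ~(P & ~R)

~R = ~F = T
P & ~R = T & T = T
~(P & ~R) = ~T = F
Hence Statement 2 is false.

True statements: 0 (none).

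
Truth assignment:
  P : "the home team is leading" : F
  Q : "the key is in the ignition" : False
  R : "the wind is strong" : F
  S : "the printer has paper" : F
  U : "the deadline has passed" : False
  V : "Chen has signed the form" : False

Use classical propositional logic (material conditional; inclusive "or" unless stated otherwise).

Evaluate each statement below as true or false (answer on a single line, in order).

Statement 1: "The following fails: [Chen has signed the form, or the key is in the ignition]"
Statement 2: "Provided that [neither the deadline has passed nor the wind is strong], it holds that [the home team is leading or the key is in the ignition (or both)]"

Statement 1: Parsed as ~(V | Q)

V | Q = F | F = F
~(V | Q) = ~F = T
Hence Statement 1 is true.

Statement 2: This is (U nor R) -> (P | Q).

U nor R = F nor F = T
P | Q = F | F = F
(U nor R) -> (P | Q) = T -> F = F
Hence Statement 2 is false.

Statement 1 T, Statement 2 F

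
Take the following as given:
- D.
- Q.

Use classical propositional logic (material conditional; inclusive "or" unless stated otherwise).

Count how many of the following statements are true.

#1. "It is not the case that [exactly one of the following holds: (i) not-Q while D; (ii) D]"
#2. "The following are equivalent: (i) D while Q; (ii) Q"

#1: Parsed as ~((~Q & D) xor D)

~Q = ~T = F
~Q & D = F & T = F
(~Q & D) xor D = F xor T = T
~((~Q & D) xor D) = ~T = F
So #1 is false.

#2: Formalization: (D & Q) <-> Q

D & Q = T & T = T
(D & Q) <-> Q = T <-> T = T
Hence #2 is true.

Count: 1.

1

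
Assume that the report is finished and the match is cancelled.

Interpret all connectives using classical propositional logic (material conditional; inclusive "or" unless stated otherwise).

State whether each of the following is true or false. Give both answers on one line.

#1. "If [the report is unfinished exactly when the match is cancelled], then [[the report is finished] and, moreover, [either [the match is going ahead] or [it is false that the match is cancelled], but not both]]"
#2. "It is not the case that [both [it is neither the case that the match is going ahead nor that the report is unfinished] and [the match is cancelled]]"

Let W = "the report is finished" (True), D = "the match is cancelled" (True).

#1: In symbols: (not W iff D) -> (W and (not D xor not D))

not W = not True = False
not W iff D = False iff True = False
not D = not True = False
not D = not True = False
not D xor not D = False xor False = False
W and (not D xor not D) = True and False = False
(not W iff D) -> (W and (not D xor not D)) = False -> False = True
So #1 is true.

#2: In symbols: not ((not D nor not W) and D)

not D = not True = False
not W = not True = False
not D nor not W = False nor False = True
(not D nor not W) and D = True and True = True
not ((not D nor not W) and D) = not True = False
Thus #2 is false.

#1 true; #2 false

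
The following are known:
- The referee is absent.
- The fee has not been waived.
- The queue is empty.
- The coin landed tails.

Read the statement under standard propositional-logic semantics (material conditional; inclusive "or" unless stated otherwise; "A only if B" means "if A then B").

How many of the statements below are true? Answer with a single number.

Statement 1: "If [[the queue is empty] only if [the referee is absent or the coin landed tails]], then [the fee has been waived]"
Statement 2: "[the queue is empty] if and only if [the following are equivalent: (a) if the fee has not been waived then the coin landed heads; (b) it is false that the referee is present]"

0

Let V = "the queue is empty" (True), P = "the referee is present" (False), R = "the coin landed heads" (False), K = "the fee has been waived" (False).

Statement 1: This is (V -> (not P or not R)) -> K.

not P = not False = True
not R = not False = True
not P or not R = True or True = True
V -> (not P or not R) = True -> True = True
(V -> (not P or not R)) -> K = True -> False = False
Hence Statement 1 is false.

Statement 2: In symbols: V iff ((not K -> R) iff not P)

not K = not False = True
not K -> R = True -> False = False
not P = not False = True
(not K -> R) iff not P = False iff True = False
V iff ((not K -> R) iff not P) = True iff False = False
Thus Statement 2 is false.

True statements: 0 (none).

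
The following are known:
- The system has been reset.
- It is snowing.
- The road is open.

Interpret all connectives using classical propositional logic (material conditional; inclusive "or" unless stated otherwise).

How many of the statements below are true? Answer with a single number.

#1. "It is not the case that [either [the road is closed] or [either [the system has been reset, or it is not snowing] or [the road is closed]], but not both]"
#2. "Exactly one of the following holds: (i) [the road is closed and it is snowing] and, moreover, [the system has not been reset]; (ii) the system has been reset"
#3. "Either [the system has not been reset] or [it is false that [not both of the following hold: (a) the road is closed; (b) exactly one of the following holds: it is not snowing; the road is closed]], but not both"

Let R = "the road is closed" (F), P = "the system has been reset" (T), Q = "it is snowing" (T).

#1: Parsed as ¬(R ⊕ ((P ∨ ¬Q) ∨ R))

¬Q = ¬T = F
P ∨ ¬Q = T ∨ F = T
(P ∨ ¬Q) ∨ R = T ∨ F = T
R ⊕ ((P ∨ ¬Q) ∨ R) = F ⊕ T = T
¬(R ⊕ ((P ∨ ¬Q) ∨ R)) = ¬T = F
So #1 is false.

#2: Formalization: ((R ∧ Q) ∧ ¬P) ⊕ P

R ∧ Q = F ∧ T = F
¬P = ¬T = F
(R ∧ Q) ∧ ¬P = F ∧ F = F
((R ∧ Q) ∧ ¬P) ⊕ P = F ⊕ T = T
Thus #2 is true.

#3: This is ¬P ⊕ ¬(R ↑ (¬Q ⊕ R)).

¬P = ¬T = F
¬Q = ¬T = F
¬Q ⊕ R = F ⊕ F = F
R ↑ (¬Q ⊕ R) = F ↑ F = T
¬(R ↑ (¬Q ⊕ R)) = ¬T = F
¬P ⊕ ¬(R ↑ (¬Q ⊕ R)) = F ⊕ F = F
Hence #3 is false.

Count: 1.

1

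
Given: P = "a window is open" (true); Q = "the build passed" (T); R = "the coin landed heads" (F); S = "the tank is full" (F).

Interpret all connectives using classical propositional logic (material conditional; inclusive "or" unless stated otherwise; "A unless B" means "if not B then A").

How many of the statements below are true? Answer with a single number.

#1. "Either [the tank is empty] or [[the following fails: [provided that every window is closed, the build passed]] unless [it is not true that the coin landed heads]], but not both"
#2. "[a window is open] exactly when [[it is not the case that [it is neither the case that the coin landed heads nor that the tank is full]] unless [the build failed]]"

0

#1: In symbols: ¬S ⊕ (¬(¬P → Q) ∨ ¬R)

¬S = ¬F = T
¬P = ¬T = F
¬P → Q = F → T = T
¬(¬P → Q) = ¬T = F
¬R = ¬F = T
¬(¬P → Q) ∨ ¬R = F ∨ T = T
¬S ⊕ (¬(¬P → Q) ∨ ¬R) = T ⊕ T = F
Hence #1 is false.

#2: Formalization: P ↔ (¬(R ↓ S) ∨ ¬Q)

R ↓ S = F ↓ F = T
¬(R ↓ S) = ¬T = F
¬Q = ¬T = F
¬(R ↓ S) ∨ ¬Q = F ∨ F = F
P ↔ (¬(R ↓ S) ∨ ¬Q) = T ↔ F = F
So #2 is false.

0 of the 2 statements are true (none).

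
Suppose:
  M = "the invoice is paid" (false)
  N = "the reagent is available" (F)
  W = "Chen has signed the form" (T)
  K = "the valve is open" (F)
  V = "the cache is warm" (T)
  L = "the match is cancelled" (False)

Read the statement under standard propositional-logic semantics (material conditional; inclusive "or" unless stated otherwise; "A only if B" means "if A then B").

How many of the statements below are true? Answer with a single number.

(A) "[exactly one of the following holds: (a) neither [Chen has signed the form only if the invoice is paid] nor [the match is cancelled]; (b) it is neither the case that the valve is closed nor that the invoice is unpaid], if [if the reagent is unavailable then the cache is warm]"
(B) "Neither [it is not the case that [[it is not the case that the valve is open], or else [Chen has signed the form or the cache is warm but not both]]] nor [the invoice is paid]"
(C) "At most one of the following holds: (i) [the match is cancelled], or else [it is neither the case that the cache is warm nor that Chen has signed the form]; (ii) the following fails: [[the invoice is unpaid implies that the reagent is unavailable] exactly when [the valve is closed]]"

3

(A): Formalization: (~N -> V) -> (((W -> M) nor L) xor (~K nor ~M))

~N = ~F = T
~N -> V = T -> T = T
W -> M = T -> F = F
(W -> M) nor L = F nor F = T
~K = ~F = T
~M = ~F = T
~K nor ~M = T nor T = F
((W -> M) nor L) xor (~K nor ~M) = T xor F = T
(~N -> V) -> (((W -> M) nor L) xor (~K nor ~M)) = T -> T = T
Thus (A) is true.

(B): Formalization: ~(~K | (W xor V)) nor M

~K = ~F = T
W xor V = T xor T = F
~K | (W xor V) = T | F = T
~(~K | (W xor V)) = ~T = F
~(~K | (W xor V)) nor M = F nor F = T
Hence (B) is true.

(C): This is (L | (V nor W)) nand ~((~M -> ~N) <-> ~K).

V nor W = T nor T = F
L | (V nor W) = F | F = F
~M = ~F = T
~N = ~F = T
~M -> ~N = T -> T = T
~K = ~F = T
(~M -> ~N) <-> ~K = T <-> T = T
~((~M -> ~N) <-> ~K) = ~T = F
(L | (V nor W)) nand ~((~M -> ~N) <-> ~K) = F nand F = T
So (C) is true.

3 of the 3 statements are true.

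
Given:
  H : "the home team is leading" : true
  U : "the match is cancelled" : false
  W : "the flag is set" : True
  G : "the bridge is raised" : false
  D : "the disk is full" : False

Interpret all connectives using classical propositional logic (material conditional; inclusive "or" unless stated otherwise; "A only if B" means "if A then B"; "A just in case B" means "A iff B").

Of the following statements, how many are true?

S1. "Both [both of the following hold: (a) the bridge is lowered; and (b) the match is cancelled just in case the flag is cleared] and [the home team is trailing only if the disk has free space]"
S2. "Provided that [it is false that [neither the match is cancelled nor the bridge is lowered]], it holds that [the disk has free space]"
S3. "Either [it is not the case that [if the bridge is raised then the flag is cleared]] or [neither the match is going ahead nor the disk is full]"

S1: Parsed as (not G and (U iff not W)) and (not H -> not D)

not G = not False = True
not W = not True = False
U iff not W = False iff False = True
not G and (U iff not W) = True and True = True
not H = not True = False
not D = not False = True
not H -> not D = False -> True = True
(not G and (U iff not W)) and (not H -> not D) = True and True = True
Thus S1 is true.

S2: This is not (U nor not G) -> not D.

not G = not False = True
U nor not G = False nor True = False
not (U nor not G) = not False = True
not D = not False = True
not (U nor not G) -> not D = True -> True = True
Hence S2 is true.

S3: This is not (G -> not W) or (not U nor D).

not W = not True = False
G -> not W = False -> False = True
not (G -> not W) = not True = False
not U = not False = True
not U nor D = True nor False = False
not (G -> not W) or (not U nor D) = False or False = False
Hence S3 is false.

True statements: 2 (S1, S2).

2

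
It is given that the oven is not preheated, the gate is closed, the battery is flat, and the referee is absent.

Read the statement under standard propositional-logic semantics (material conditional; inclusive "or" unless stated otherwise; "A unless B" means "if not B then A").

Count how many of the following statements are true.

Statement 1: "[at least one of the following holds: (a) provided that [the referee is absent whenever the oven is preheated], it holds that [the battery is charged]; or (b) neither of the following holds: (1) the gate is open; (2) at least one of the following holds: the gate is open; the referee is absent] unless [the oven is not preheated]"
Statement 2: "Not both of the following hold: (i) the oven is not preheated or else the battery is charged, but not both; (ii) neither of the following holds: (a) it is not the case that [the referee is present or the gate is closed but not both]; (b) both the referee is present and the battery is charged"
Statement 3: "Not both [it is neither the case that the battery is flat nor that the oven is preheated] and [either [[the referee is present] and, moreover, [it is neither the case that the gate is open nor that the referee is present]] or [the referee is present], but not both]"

Let L = "the oven is preheated" (F), M = "the referee is present" (F), V = "the battery is charged" (F), R = "the gate is open" (F).

Statement 1: Parsed as (((L → ¬M) → V) ∨ (R ↓ (R ∨ ¬M))) ∨ ¬L

¬M = ¬F = T
L → ¬M = F → T = T
(L → ¬M) → V = T → F = F
¬M = ¬F = T
R ∨ ¬M = F ∨ T = T
R ↓ (R ∨ ¬M) = F ↓ T = F
((L → ¬M) → V) ∨ (R ↓ (R ∨ ¬M)) = F ∨ F = F
¬L = ¬F = T
(((L → ¬M) → V) ∨ (R ↓ (R ∨ ¬M))) ∨ ¬L = F ∨ T = T
Hence Statement 1 is true.

Statement 2: Parsed as (¬L ⊕ V) ↑ (¬(M ⊕ ¬R) ↓ (M ∧ V))

¬L = ¬F = T
¬L ⊕ V = T ⊕ F = T
¬R = ¬F = T
M ⊕ ¬R = F ⊕ T = T
¬(M ⊕ ¬R) = ¬T = F
M ∧ V = F ∧ F = F
¬(M ⊕ ¬R) ↓ (M ∧ V) = F ↓ F = T
(¬L ⊕ V) ↑ (¬(M ⊕ ¬R) ↓ (M ∧ V)) = T ↑ T = F
So Statement 2 is false.

Statement 3: This is (¬V ↓ L) ↑ ((M ∧ (R ↓ M)) ⊕ M).

¬V = ¬F = T
¬V ↓ L = T ↓ F = F
R ↓ M = F ↓ F = T
M ∧ (R ↓ M) = F ∧ T = F
(M ∧ (R ↓ M)) ⊕ M = F ⊕ F = F
(¬V ↓ L) ↑ ((M ∧ (R ↓ M)) ⊕ M) = F ↑ F = T
Hence Statement 3 is true.

True statements: 2.

2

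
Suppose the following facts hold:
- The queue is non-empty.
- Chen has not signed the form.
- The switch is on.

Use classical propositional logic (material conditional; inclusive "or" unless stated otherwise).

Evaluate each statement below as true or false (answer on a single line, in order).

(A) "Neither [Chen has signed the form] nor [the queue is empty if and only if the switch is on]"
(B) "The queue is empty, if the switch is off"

(A) T, (B) T

Let Q = "Chen has signed the form" (F), P = "the queue is empty" (F), R = "the switch is on" (T).

(A): This is Q ↓ (P ↔ R).

P ↔ R = F ↔ T = F
Q ↓ (P ↔ R) = F ↓ F = T
Thus (A) is true.

(B): In symbols: ¬R → P

¬R = ¬T = F
¬R → P = F → F = T
Hence (B) is true.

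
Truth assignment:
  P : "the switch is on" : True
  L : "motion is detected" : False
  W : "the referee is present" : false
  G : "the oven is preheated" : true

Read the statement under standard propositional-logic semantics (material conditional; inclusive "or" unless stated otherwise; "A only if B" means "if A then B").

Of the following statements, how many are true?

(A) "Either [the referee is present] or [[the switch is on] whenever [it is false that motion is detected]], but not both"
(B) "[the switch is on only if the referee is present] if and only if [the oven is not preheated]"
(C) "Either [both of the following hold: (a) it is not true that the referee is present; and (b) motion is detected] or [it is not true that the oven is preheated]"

(A): This is W xor (not L -> P).

not L = not False = True
not L -> P = True -> True = True
W xor (not L -> P) = False xor True = True
Hence (A) is true.

(B): In symbols: (P -> W) iff not G

P -> W = True -> False = False
not G = not True = False
(P -> W) iff not G = False iff False = True
Hence (B) is true.

(C): This is (not W and L) or not G.

not W = not False = True
not W and L = True and False = False
not G = not True = False
(not W and L) or not G = False or False = False
So (C) is false.

Count: 2.

2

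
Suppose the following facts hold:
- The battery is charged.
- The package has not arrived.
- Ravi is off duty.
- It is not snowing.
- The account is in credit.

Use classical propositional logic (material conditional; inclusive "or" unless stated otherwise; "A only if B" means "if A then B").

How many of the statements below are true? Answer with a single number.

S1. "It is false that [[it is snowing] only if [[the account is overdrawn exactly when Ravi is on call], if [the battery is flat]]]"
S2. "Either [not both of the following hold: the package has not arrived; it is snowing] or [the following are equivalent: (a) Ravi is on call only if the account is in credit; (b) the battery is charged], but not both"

0

Let S = "it is snowing" (F), W = "the battery is charged" (T), U = "the account is overdrawn" (F), P = "Ravi is on call" (F), H = "the package has arrived" (F).

S1: Formalization: ~(S -> (~W -> (U <-> P)))

~W = ~T = F
U <-> P = F <-> F = T
~W -> (U <-> P) = F -> T = T
S -> (~W -> (U <-> P)) = F -> T = T
~(S -> (~W -> (U <-> P))) = ~T = F
Thus S1 is false.

S2: Formalization: (~H nand S) xor ((P -> ~U) <-> W)

~H = ~F = T
~H nand S = T nand F = T
~U = ~F = T
P -> ~U = F -> T = T
(P -> ~U) <-> W = T <-> T = T
(~H nand S) xor ((P -> ~U) <-> W) = T xor T = F
So S2 is false.

True statements: 0 (none).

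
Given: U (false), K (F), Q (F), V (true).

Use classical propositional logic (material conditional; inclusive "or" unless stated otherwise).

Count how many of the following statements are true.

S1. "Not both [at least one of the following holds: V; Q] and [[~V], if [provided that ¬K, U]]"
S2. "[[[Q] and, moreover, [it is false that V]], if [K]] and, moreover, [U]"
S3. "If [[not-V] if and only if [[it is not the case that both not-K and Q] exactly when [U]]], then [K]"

S1: Formalization: (V ∨ Q) ↑ ((¬K → U) → ¬V)

V ∨ Q = T ∨ F = T
¬K = ¬F = T
¬K → U = T → F = F
¬V = ¬T = F
(¬K → U) → ¬V = F → F = T
(V ∨ Q) ↑ ((¬K → U) → ¬V) = T ↑ T = F
Thus S1 is false.

S2: Parsed as (K → (Q ∧ ¬V)) ∧ U

¬V = ¬T = F
Q ∧ ¬V = F ∧ F = F
K → (Q ∧ ¬V) = F → F = T
(K → (Q ∧ ¬V)) ∧ U = T ∧ F = F
Hence S2 is false.

S3: In symbols: (¬V ↔ ((¬K ↑ Q) ↔ U)) → K

¬V = ¬T = F
¬K = ¬F = T
¬K ↑ Q = T ↑ F = T
(¬K ↑ Q) ↔ U = T ↔ F = F
¬V ↔ ((¬K ↑ Q) ↔ U) = F ↔ F = T
(¬V ↔ ((¬K ↑ Q) ↔ U)) → K = T → F = F
Hence S3 is false.

Count: 0.

0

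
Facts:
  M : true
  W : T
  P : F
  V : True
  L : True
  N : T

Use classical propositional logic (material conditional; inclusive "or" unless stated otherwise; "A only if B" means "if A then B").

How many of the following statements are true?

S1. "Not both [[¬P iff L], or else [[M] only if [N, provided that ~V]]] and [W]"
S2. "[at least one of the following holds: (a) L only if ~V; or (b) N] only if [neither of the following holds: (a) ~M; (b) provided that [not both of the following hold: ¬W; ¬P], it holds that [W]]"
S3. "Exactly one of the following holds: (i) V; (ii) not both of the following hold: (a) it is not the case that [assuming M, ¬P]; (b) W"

0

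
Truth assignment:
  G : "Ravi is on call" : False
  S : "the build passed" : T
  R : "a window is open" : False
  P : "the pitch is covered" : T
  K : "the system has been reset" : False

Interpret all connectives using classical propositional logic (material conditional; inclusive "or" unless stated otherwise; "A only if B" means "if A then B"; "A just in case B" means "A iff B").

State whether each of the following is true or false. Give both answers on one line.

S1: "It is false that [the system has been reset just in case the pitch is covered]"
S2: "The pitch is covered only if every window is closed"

S1: Parsed as not (K iff P)

K iff P = False iff True = False
not (K iff P) = not False = True
Hence S1 is true.

S2: This is P -> not R.

not R = not False = True
P -> not R = True -> True = True
Hence S2 is true.

S1 True / S2 True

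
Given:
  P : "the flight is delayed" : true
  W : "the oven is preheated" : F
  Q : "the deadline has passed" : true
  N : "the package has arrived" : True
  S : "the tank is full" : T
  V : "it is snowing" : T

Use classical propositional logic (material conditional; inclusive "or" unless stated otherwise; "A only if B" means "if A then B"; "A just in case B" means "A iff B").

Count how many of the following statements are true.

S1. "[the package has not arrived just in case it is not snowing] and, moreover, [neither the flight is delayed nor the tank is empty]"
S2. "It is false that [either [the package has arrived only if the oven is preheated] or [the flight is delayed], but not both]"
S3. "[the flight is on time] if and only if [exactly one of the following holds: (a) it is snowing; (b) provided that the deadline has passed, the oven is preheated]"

0

S1: Parsed as (¬N ↔ ¬V) ∧ (P ↓ ¬S)

¬N = ¬T = F
¬V = ¬T = F
¬N ↔ ¬V = F ↔ F = T
¬S = ¬T = F
P ↓ ¬S = T ↓ F = F
(¬N ↔ ¬V) ∧ (P ↓ ¬S) = T ∧ F = F
Hence S1 is false.

S2: Parsed as ¬((N → W) ⊕ P)

N → W = T → F = F
(N → W) ⊕ P = F ⊕ T = T
¬((N → W) ⊕ P) = ¬T = F
Thus S2 is false.

S3: Parsed as ¬P ↔ (V ⊕ (Q → W))

¬P = ¬T = F
Q → W = T → F = F
V ⊕ (Q → W) = T ⊕ F = T
¬P ↔ (V ⊕ (Q → W)) = F ↔ T = F
So S3 is false.

True statements: 0 (none).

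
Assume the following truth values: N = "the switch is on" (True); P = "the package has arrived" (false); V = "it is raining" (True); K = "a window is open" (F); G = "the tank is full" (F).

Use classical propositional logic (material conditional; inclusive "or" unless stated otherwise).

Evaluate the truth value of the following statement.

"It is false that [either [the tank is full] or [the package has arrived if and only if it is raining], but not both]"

Values: G=F, P=F, V=T.
Formalization: ¬(G ⊕ (P ↔ V))

P ↔ V = F ↔ T = F
G ⊕ (P ↔ V) = F ⊕ F = F
¬(G ⊕ (P ↔ V)) = ¬F = T

True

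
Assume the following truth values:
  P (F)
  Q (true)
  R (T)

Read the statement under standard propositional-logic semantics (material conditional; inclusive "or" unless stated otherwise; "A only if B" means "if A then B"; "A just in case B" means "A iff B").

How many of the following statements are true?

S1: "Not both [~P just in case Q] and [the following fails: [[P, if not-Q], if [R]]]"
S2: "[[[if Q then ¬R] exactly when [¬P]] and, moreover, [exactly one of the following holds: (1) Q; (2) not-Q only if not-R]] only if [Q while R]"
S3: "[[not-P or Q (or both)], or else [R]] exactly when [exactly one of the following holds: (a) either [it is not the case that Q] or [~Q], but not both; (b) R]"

S1: In symbols: (~P <-> Q) nand ~(R -> (~Q -> P))

~P = ~F = T
~P <-> Q = T <-> T = T
~Q = ~T = F
~Q -> P = F -> F = T
R -> (~Q -> P) = T -> T = T
~(R -> (~Q -> P)) = ~T = F
(~P <-> Q) nand ~(R -> (~Q -> P)) = T nand F = T
So S1 is true.

S2: In symbols: (((Q -> ~R) <-> ~P) & (Q xor (~Q -> ~R))) -> (Q & R)

~R = ~T = F
Q -> ~R = T -> F = F
~P = ~F = T
(Q -> ~R) <-> ~P = F <-> T = F
~Q = ~T = F
~R = ~T = F
~Q -> ~R = F -> F = T
Q xor (~Q -> ~R) = T xor T = F
((Q -> ~R) <-> ~P) & (Q xor (~Q -> ~R)) = F & F = F
Q & R = T & T = T
(((Q -> ~R) <-> ~P) & (Q xor (~Q -> ~R))) -> (Q & R) = F -> T = T
So S2 is true.

S3: Formalization: ((~P | Q) | R) <-> ((~Q xor ~Q) xor R)

~P = ~F = T
~P | Q = T | T = T
(~P | Q) | R = T | T = T
~Q = ~T = F
~Q = ~T = F
~Q xor ~Q = F xor F = F
(~Q xor ~Q) xor R = F xor T = T
((~P | Q) | R) <-> ((~Q xor ~Q) xor R) = T <-> T = T
Hence S3 is true.

3 of the 3 statements are true (S1, S2, S3).

3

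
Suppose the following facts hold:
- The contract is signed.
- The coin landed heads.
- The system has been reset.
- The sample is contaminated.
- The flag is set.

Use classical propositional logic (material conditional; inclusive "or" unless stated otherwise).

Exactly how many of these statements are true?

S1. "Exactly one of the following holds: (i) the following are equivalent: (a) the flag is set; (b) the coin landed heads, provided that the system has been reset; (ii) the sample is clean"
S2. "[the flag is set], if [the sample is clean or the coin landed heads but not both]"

Let U = "the flag is set" (True), R = "the system has been reset" (True), Q = "the coin landed heads" (True), S = "the sample is contaminated" (True).

S1: Formalization: (U iff (R -> Q)) xor not S

R -> Q = True -> True = True
U iff (R -> Q) = True iff True = True
not S = not True = False
(U iff (R -> Q)) xor not S = True xor False = True
Hence S1 is true.

S2: Formalization: (not S xor Q) -> U

not S = not True = False
not S xor Q = False xor True = True
(not S xor Q) -> U = True -> True = True
So S2 is true.

2 of the 2 statements are true (S1, S2).

2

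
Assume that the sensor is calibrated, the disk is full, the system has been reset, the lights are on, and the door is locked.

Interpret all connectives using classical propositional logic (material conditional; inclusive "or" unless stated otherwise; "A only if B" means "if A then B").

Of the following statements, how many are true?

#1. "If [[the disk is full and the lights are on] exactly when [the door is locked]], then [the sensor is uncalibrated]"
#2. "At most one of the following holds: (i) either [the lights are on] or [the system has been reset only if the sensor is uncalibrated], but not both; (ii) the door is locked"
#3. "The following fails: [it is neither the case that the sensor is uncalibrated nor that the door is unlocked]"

Let N = "the disk is full" (T), U = "the lights are on" (T), G = "the door is locked" (T), K = "the sensor is calibrated" (T), M = "the system has been reset" (T).

#1: This is ((N & U) <-> G) -> ~K.

N & U = T & T = T
(N & U) <-> G = T <-> T = T
~K = ~T = F
((N & U) <-> G) -> ~K = T -> F = F
Hence #1 is false.

#2: Parsed as (U xor (M -> ~K)) nand G

~K = ~T = F
M -> ~K = T -> F = F
U xor (M -> ~K) = T xor F = T
(U xor (M -> ~K)) nand G = T nand T = F
Hence #2 is false.

#3: In symbols: ~(~K nor ~G)

~K = ~T = F
~G = ~T = F
~K nor ~G = F nor F = T
~(~K nor ~G) = ~T = F
So #3 is false.

0 of the 3 statements are true (none).

0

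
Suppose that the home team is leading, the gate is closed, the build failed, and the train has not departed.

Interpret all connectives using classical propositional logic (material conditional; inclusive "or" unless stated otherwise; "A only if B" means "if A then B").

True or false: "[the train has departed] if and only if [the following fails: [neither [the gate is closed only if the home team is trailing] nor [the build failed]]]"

Let N = "the train has departed" (F), V = "the gate is open" (F), Q = "the home team is leading" (T), P = "the build passed" (F).
Parsed as N ↔ ¬((¬V → ¬Q) ↓ ¬P)

¬V = ¬F = T
¬Q = ¬T = F
¬V → ¬Q = T → F = F
¬P = ¬F = T
(¬V → ¬Q) ↓ ¬P = F ↓ T = F
¬((¬V → ¬Q) ↓ ¬P) = ¬F = T
N ↔ ¬((¬V → ¬Q) ↓ ¬P) = F ↔ T = F

false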